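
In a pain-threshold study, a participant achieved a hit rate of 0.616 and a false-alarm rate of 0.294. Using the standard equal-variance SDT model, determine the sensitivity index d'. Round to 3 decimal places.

d' = 0.837

z(H) = 0.2950
z(FA) = -0.5417
d' = z(H) − z(FA) = 0.2950 − (-0.5417) = 0.8367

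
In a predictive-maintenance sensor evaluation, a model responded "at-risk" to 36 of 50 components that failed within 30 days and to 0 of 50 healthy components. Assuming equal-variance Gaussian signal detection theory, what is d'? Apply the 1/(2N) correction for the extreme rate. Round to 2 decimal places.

d' = 2.91

The false-alarm rate is 0/50 = 0, so apply the 1/(2N) correction: FA → 1/(2·50) = 0.01000.
z(H) = z(0.72000) = 0.583
z(FA) = z(0.01000) = -2.326
d' = 0.583 − (-2.326) = 2.909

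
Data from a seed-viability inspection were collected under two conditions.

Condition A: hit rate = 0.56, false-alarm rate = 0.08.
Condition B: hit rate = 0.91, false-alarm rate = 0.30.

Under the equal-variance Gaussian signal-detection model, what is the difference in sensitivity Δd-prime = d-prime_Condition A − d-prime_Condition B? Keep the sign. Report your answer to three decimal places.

Δd-prime = -0.309

Condition A: z(0.56) = 0.1510, z(0.08) = -1.4051, d' = 1.5561
Condition B: z(0.91) = 1.3408, z(0.30) = -0.5244, d' = 1.8652
Δd' = d'_Condition A − d'_Condition B = 1.5561 − 1.8652 = -0.3091
Condition B has the higher sensitivity.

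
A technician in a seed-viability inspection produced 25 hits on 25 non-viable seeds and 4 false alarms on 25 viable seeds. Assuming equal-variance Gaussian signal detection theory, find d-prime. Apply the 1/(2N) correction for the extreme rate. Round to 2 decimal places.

The hit rate is 25/25 = 1, so apply the 1/(2N) correction: H → 1 − 1/(2·25) = 0.98000.
z(H) = z(0.98000) = 2.054
z(FA) = z(0.16000) = -0.994
d' = 2.054 − (-0.994) = 3.048

d-prime = 3.05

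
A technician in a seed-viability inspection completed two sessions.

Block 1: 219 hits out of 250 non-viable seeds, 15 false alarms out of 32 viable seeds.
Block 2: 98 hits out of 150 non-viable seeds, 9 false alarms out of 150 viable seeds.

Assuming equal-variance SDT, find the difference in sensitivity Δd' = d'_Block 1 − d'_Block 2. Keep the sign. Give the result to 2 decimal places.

Block 1: z(0.8760) = 1.155, z(0.4688) = -0.078, d' = 1.233
Block 2: z(0.6533) = 0.394, z(0.0600) = -1.555, d' = 1.949
Δd' = d'_Block 1 − d'_Block 2 = 1.233 − 1.949 = -0.716
Block 2 has the higher sensitivity.

Δd' = -0.72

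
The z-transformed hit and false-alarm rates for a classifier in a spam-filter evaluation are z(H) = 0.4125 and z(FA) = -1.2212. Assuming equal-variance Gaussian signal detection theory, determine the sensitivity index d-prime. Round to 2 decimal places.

d-prime = 1.63

d' = z(H) − z(FA) = 0.4125 − (-1.2212) = 1.6337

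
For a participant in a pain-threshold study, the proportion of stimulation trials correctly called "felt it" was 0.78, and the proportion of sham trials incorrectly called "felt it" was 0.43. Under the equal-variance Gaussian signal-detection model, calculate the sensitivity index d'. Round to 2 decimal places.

d' = 0.95

z(0.78) = 0.7722, z(0.43) = -0.1764
d' = z(H) − z(FA) = 0.7722 − (-0.1764) = 0.9486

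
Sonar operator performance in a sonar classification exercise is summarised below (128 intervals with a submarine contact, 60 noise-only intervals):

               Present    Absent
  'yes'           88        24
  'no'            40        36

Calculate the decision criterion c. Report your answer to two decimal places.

H = 88/128 = 0.6875
FA = 24/60 = 0.4000
z(H) = 0.4888
z(FA) = -0.2533
c = −½·[z(H) + z(FA)] = −0.5 × (0.4888 + (-0.2533)) = -0.11775

c = -0.12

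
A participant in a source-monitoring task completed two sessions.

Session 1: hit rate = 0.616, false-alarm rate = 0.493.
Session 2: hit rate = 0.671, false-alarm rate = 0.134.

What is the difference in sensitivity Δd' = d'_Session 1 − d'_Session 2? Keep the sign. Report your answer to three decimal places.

Session 1: z(0.616) = 0.2950, z(0.493) = -0.0175, d' = 0.3125
Session 2: z(0.671) = 0.4427, z(0.134) = -1.1077, d' = 1.5504
Δd' = d'_Session 1 − d'_Session 2 = 0.3125 − 1.5504 = -1.2379
Session 2 has the higher sensitivity.

Δd' = -1.238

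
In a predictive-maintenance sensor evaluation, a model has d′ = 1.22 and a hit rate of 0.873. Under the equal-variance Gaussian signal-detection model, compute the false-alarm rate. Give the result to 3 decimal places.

z(hit rate) = z(0.873) = 1.1407
z(FA) = z(H) − d' = 1.1407 − 1.22 = -0.0793
false-alarm rate = Φ(-0.0793) = 0.4684

false-alarm rate = 0.468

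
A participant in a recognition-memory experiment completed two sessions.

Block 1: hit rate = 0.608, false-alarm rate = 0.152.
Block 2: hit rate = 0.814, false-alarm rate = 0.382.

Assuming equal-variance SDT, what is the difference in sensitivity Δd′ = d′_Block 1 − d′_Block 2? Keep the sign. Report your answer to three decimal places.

Δd′ = 0.109

Block 1: z(0.608) = 0.2741, z(0.152) = -1.0279, d' = 1.3020
Block 2: z(0.814) = 0.8927, z(0.382) = -0.3002, d' = 1.1929
Δd' = d'_Block 1 − d'_Block 2 = 1.3020 − 1.1929 = 0.1091
Block 1 has the higher sensitivity.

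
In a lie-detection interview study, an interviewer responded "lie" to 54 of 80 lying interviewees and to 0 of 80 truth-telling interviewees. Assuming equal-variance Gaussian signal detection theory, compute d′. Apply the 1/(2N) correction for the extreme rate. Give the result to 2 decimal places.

d′ = 2.95

The false-alarm rate is 0/80 = 0, so apply the 1/(2N) correction: FA → 1/(2·80) = 0.00625.
z(H) = z(0.67500) = 0.454
z(FA) = z(0.00625) = -2.498
d' = 0.454 − (-2.498) = 2.952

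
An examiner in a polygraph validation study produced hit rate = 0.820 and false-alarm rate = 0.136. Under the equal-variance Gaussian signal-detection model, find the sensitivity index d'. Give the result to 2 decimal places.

d' = 2.01

z(H) = z(0.820) = 0.9154
z(FA) = z(0.136) = -1.0985
d' = z(H) − z(FA) = 0.9154 − (-1.0985) = 2.0139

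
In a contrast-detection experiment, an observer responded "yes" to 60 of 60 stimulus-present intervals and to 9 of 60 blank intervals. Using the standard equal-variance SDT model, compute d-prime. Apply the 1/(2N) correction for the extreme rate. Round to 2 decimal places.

The hit rate is 60/60 = 1, so apply the 1/(2N) correction: H → 1 − 1/(2·60) = 0.99167.
z(H) = z(0.99167) = 2.394
z(FA) = z(0.15000) = -1.036
d' = 2.394 − (-1.036) = 3.430

d-prime = 3.43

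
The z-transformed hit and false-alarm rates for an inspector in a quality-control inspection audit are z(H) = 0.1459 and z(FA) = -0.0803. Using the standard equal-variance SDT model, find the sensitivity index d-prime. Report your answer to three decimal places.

d' = z(H) − z(FA) = 0.1459 − (-0.0803) = 0.2262

d-prime = 0.226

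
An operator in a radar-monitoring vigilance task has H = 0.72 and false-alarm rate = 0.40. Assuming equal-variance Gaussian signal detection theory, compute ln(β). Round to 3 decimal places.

z(H) = z(0.72) = 0.5828
z(FA) = z(0.40) = -0.2533
ln β = −½·[z(H)² − z(FA)²] = −0.5 × (0.3397 − 0.0642) = -0.13775

ln β = -0.138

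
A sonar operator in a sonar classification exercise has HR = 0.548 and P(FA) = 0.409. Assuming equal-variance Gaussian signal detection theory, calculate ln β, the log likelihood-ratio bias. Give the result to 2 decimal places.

ln β = 0.02

z(H) = 0.121
z(FA) = -0.230
ln β = −½·[z(H)² − z(FA)²] = −0.5 × (0.015 − 0.053) = 0.019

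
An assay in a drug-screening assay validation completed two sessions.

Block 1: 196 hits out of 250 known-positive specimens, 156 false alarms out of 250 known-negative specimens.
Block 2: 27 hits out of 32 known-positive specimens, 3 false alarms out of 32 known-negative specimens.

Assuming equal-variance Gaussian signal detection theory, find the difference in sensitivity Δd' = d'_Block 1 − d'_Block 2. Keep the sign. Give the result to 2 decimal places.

Δd' = -1.86

Block 1: z(0.7840) = 0.786, z(0.6240) = 0.316, d' = 0.470
Block 2: z(0.8438) = 1.010, z(0.0938) = -1.318, d' = 2.328
Δd' = d'_Block 1 − d'_Block 2 = 0.470 − 2.328 = -1.858
Block 2 has the higher sensitivity.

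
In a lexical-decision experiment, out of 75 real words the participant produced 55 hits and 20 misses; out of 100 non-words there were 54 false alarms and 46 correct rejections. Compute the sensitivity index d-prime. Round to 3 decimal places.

H = 55/75 = 0.7333
FA = 54/100 = 0.5400
Φ⁻¹(H) = Φ⁻¹(0.7333) = 0.6228
Φ⁻¹(FA) = Φ⁻¹(0.5400) = 0.1004
d' = z(H) − z(FA) = 0.6228 − 0.1004 = 0.5224

d-prime = 0.522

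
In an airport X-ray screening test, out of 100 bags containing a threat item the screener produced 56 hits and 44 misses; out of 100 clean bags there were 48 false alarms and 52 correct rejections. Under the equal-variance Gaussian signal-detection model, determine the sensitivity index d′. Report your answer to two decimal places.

d′ = 0.20

H = 56/100 = 0.5600
FA = 48/100 = 0.4800
z(H) = z(0.5600) = 0.151
z(FA) = z(0.4800) = -0.050
d' = z(H) − z(FA) = 0.151 − (-0.050) = 0.201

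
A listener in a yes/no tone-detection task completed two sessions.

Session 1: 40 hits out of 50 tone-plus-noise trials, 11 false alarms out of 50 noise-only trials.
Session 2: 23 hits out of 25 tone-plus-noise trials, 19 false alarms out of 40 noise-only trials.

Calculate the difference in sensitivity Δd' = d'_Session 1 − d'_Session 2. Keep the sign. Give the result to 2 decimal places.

Session 1: z(0.8000) = 0.842, z(0.2200) = -0.772, d' = 1.614
Session 2: z(0.9200) = 1.405, z(0.4750) = -0.063, d' = 1.468
Δd' = d'_Session 1 − d'_Session 2 = 1.614 − 1.468 = 0.146
Session 1 has the higher sensitivity.

Δd' = 0.15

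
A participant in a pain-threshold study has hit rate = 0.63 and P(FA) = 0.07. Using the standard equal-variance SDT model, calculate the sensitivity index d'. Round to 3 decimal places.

z(H) = z(0.63) = 0.3319
z(FA) = z(0.07) = -1.4758
d' = z(H) − z(FA) = 0.3319 − (-1.4758) = 1.8077

d' = 1.808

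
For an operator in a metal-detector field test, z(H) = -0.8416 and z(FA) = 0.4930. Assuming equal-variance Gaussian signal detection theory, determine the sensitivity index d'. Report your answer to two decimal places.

d' = z(H) − z(FA) = -0.8416 − 0.4930 = -1.3346

d' = -1.33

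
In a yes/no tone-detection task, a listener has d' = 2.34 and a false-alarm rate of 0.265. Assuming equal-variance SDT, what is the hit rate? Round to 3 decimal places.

hit rate = 0.957

z(false-alarm rate) = z(0.265) = -0.6280
z(H) = z(FA) + d' = -0.6280 + 2.34 = 1.7120
hit rate = Φ(1.7120) = 0.9566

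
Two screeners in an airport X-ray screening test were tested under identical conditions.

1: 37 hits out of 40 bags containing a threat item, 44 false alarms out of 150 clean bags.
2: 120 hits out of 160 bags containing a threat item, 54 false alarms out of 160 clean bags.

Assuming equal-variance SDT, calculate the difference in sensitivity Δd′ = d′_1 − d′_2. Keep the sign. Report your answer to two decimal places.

Δd′ = 0.89

1: z(0.9250) = 1.440, z(0.2933) = -0.544, d' = 1.984
2: z(0.7500) = 0.674, z(0.3375) = -0.419, d' = 1.093
Δd' = d'_1 − d'_2 = 1.984 − 1.093 = 0.891
1 has the higher sensitivity.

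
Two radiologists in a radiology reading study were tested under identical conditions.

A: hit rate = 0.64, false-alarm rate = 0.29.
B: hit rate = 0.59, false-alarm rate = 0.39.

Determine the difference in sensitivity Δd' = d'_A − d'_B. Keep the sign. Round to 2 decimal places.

A: z(0.64) = 0.358, z(0.29) = -0.553, d' = 0.911
B: z(0.59) = 0.228, z(0.39) = -0.279, d' = 0.507
Δd' = d'_A − d'_B = 0.911 − 0.507 = 0.404
A has the higher sensitivity.

Δd' = 0.40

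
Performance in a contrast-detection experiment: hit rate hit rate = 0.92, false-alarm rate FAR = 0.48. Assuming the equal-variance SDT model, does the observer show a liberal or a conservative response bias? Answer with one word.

z(H) = 1.405, z(FA) = -0.050
c = −½·(z(H) + z(FA)) = -0.6775
c < 0 → liberal criterion (biased toward responding “yes”).

liberal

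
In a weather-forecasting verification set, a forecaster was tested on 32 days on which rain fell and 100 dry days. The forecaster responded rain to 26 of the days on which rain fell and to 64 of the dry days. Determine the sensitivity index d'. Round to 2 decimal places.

d' = 0.53

H = 26/32 = 0.8125
FA = 64/100 = 0.6400
Φ⁻¹(0.8125) = 0.887, Φ⁻¹(0.6400) = 0.358
d' = z(H) − z(FA) = 0.887 − 0.358 = 0.529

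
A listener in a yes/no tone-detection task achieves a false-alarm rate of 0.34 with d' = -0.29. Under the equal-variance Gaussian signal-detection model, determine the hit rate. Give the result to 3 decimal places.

hit rate = 0.241

z(false-alarm rate) = z(0.34) = -0.4125
z(H) = z(FA) + d' = -0.4125 + (-0.29) = -0.7025
hit rate = Φ(-0.7025) = 0.2412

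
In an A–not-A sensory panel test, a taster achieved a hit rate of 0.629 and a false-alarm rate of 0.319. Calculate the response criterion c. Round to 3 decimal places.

c = 0.071

Φ⁻¹(0.629) = 0.3292, Φ⁻¹(0.319) = -0.4705
c = −½·[z(H) + z(FA)] = −0.5 × (0.3292 + (-0.4705)) = 0.07065
c > 0: the taster has a conservative response bias.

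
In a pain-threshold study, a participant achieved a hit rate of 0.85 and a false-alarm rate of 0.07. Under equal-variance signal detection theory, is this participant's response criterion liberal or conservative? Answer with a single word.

conservative

z(H) = 1.036, z(FA) = -1.476
c = −½·(z(H) + z(FA)) = 0.220
c > 0 → conservative criterion (biased toward responding “no”).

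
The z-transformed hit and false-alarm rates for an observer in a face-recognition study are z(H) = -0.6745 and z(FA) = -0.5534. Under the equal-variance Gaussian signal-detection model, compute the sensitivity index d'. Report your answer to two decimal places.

d' = z(H) − z(FA) = -0.6745 − (-0.5534) = -0.1211

d' = -0.12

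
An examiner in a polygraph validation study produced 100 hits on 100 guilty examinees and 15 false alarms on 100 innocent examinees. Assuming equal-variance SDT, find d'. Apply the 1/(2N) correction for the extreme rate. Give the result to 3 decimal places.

The hit rate is 100/100 = 1, so apply the 1/(2N) correction: H → 1 − 1/(2·100) = 0.99500.
z(H) = z(0.99500) = 2.5758
z(FA) = z(0.15000) = -1.0364
d' = 2.5758 − (-1.0364) = 3.6122

d' = 3.612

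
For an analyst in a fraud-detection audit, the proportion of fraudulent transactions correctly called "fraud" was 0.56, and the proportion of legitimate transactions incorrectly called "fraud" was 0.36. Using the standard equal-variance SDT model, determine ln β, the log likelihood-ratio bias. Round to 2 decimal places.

ln β = 0.05

z(H) = z(0.56) = 0.151
z(FA) = z(0.36) = -0.358
ln β = −½·[z(H)² − z(FA)²] = −0.5 × (0.023 − 0.128) = 0.0525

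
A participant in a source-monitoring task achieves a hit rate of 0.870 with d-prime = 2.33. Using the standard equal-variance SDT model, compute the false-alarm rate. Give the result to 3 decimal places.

z(hit rate) = z(0.870) = 1.1264
z(FA) = z(H) − d' = 1.1264 − 2.33 = -1.2036
false-alarm rate = Φ(-1.2036) = 0.1144

false-alarm rate = 0.114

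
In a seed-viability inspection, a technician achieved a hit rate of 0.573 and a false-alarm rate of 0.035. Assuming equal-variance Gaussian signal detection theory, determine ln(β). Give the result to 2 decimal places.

z(0.573) = 0.184, z(0.035) = -1.812
ln β = −½·[z(H)² − z(FA)²] = −0.5 × (0.034 − 3.283) = 1.6245

ln β = 1.62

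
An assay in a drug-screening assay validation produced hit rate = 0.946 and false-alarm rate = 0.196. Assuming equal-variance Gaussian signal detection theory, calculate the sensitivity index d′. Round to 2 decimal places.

d′ = 2.46

Φ⁻¹(H) = 1.607
Φ⁻¹(FA) = -0.856
d' = z(H) − z(FA) = 1.607 − (-0.856) = 2.463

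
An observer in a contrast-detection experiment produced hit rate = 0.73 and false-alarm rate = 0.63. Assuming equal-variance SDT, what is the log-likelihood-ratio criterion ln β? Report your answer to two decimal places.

ln β = -0.13

Φ⁻¹(H) = 0.613
Φ⁻¹(FA) = 0.332
ln β = −½·[z(H)² − z(FA)²] = −0.5 × (0.376 − 0.110) = -0.133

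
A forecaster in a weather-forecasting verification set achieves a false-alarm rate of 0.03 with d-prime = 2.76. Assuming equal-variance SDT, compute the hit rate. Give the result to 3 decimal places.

hit rate = 0.810

z(false-alarm rate) = z(0.03) = -1.8808
z(H) = z(FA) + d' = -1.8808 + 2.76 = 0.8792
hit rate = Φ(0.8792) = 0.8104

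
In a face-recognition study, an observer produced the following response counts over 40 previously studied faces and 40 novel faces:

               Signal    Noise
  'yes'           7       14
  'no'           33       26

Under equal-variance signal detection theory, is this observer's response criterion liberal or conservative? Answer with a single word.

z(H) = -0.935, z(FA) = -0.385
c = −½·(z(H) + z(FA)) = 0.660
c > 0 → conservative criterion (biased toward responding “no”).

conservative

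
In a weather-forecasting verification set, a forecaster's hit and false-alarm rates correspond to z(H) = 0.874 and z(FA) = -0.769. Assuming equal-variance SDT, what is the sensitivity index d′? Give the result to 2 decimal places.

d′ = 1.64

d' = z(H) − z(FA) = 0.874 − (-0.769) = 1.643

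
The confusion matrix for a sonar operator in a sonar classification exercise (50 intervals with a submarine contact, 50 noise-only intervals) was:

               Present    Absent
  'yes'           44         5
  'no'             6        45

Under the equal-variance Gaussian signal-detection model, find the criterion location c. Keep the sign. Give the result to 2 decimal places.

H = 44/50 = 0.8800
FA = 5/50 = 0.1000
z(H) = z(0.8800) = 1.175
z(FA) = z(0.1000) = -1.282
c = −½·[z(H) + z(FA)] = −0.5 × (1.175 + (-1.282)) = 0.0535

c = 0.05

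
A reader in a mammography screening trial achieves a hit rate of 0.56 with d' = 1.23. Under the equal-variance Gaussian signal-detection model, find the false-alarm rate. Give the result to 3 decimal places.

z(hit rate) = z(0.56) = 0.1510
z(FA) = z(H) − d' = 0.1510 − 1.23 = -1.0790
false-alarm rate = Φ(-1.0790) = 0.1403

false-alarm rate = 0.140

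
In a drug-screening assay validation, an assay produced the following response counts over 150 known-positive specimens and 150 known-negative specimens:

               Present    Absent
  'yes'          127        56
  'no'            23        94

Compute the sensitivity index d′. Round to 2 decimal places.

d′ = 1.35

H = 127/150 = 0.8467
FA = 56/150 = 0.3733
z(H) = z(0.8467) = 1.0224
z(FA) = z(0.3733) = -0.3231
d' = z(H) − z(FA) = 1.0224 − (-0.3231) = 1.3455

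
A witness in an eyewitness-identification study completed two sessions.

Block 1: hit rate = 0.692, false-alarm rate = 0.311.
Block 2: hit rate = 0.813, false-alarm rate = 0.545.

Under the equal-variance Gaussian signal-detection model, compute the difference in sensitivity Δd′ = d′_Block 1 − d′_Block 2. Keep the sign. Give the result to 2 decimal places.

Block 1: z(0.692) = 0.502, z(0.311) = -0.493, d' = 0.995
Block 2: z(0.813) = 0.889, z(0.545) = 0.113, d' = 0.776
Δd' = d'_Block 1 − d'_Block 2 = 0.995 − 0.776 = 0.219
Block 1 has the higher sensitivity.

Δd′ = 0.22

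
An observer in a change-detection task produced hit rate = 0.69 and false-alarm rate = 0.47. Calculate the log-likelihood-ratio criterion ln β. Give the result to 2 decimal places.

Φ⁻¹(H) = Φ⁻¹(0.69) = 0.496
Φ⁻¹(FA) = Φ⁻¹(0.47) = -0.075
ln β = −½·[z(H)² − z(FA)²] = −0.5 × (0.246 − 0.006) = -0.120

ln β = -0.12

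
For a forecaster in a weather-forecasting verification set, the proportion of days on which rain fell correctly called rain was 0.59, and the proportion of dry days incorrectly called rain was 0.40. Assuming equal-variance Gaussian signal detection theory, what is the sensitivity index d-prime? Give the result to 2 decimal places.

d-prime = 0.48

z(H) = z(0.59) = 0.228
z(FA) = z(0.40) = -0.253
d' = z(H) − z(FA) = 0.228 − (-0.253) = 0.481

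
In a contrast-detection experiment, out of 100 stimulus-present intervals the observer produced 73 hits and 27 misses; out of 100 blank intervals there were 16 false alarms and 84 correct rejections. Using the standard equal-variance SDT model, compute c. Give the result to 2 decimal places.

c = 0.19

H = 73/100 = 0.7300
FA = 16/100 = 0.1600
z(0.7300) = 0.613, z(0.1600) = -0.994
c = −½·[z(H) + z(FA)] = −0.5 × (0.613 + (-0.994)) = 0.1905
c > 0: the observer has a conservative response bias.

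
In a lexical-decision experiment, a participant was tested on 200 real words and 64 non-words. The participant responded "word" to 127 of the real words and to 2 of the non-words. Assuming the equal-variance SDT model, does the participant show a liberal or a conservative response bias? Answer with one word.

conservative

z(H) = 0.345, z(FA) = -1.863
c = −½·(z(H) + z(FA)) = 0.759
c > 0 → conservative criterion (biased toward responding “no”).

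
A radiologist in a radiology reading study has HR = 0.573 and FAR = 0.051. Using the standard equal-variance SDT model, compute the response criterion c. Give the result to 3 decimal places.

c = 0.726

Φ⁻¹(H) = 0.1840
Φ⁻¹(FA) = -1.6352
c = −½·[z(H) + z(FA)] = −0.5 × (0.1840 + (-1.6352)) = 0.7256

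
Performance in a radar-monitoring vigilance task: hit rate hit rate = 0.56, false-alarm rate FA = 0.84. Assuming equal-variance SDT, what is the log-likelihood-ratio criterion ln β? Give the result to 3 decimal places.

z(H) = 0.1510
z(FA) = 0.9945
ln β = −½·[z(H)² − z(FA)²] = −0.5 × (0.0228 − 0.9890) = 0.4831

ln β = 0.483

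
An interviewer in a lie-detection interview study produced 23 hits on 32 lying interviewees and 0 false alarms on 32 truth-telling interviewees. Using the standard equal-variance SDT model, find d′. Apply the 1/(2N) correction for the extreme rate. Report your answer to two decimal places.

d′ = 2.73

The false-alarm rate is 0/32 = 0, so apply the 1/(2N) correction: FA → 1/(2·32) = 0.01562.
z(H) = z(0.71875) = 0.579
z(FA) = z(0.01562) = -2.154
d' = 0.579 − (-2.154) = 2.733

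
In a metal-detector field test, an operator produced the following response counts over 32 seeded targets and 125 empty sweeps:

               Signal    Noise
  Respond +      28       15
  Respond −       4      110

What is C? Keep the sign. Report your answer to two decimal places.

C = 0.01

H = 28/32 = 0.8750
FA = 15/125 = 0.1200
z(H) = z(0.8750) = 1.150
z(FA) = z(0.1200) = -1.175
c = −½·[z(H) + z(FA)] = −0.5 × (1.150 + (-1.175)) = 0.0125
c > 0: the operator has a conservative response bias.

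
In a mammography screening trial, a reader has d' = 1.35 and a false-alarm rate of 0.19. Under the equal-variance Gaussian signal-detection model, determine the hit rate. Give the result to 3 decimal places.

z(false-alarm rate) = z(0.19) = -0.8779
z(H) = z(FA) + d' = -0.8779 + 1.35 = 0.4721
hit rate = Φ(0.4721) = 0.6816

hit rate = 0.682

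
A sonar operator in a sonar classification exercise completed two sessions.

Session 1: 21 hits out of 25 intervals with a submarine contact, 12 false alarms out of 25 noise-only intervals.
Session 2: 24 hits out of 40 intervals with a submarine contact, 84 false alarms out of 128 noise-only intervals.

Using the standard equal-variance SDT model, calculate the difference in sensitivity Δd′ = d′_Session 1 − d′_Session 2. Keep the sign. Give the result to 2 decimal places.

Session 1: z(0.8400) = 0.994, z(0.4800) = -0.050, d' = 1.044
Session 2: z(0.6000) = 0.253, z(0.6562) = 0.402, d' = -0.149
Δd' = d'_Session 1 − d'_Session 2 = 1.044 − (-0.149) = 1.193
Session 1 has the higher sensitivity.

Δd′ = 1.19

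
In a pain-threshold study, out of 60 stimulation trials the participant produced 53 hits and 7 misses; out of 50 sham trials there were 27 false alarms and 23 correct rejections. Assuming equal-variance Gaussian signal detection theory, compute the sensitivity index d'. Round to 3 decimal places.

d' = 1.091

H = 53/60 = 0.8833
FA = 27/50 = 0.5400
Φ⁻¹(H) = 1.1916
Φ⁻¹(FA) = 0.1004
d' = z(H) − z(FA) = 1.1916 − 0.1004 = 1.0912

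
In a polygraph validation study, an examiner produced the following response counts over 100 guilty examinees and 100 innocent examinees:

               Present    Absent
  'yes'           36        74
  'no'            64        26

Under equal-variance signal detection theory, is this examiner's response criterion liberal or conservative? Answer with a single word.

liberal

z(H) = -0.358, z(FA) = 0.643
c = −½·(z(H) + z(FA)) = -0.1425
c < 0 → liberal criterion (biased toward responding “yes”).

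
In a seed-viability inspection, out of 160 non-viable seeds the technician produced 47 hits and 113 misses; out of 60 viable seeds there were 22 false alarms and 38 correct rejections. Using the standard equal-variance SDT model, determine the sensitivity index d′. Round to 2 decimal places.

H = 47/160 = 0.2938
FA = 22/60 = 0.3667
Φ⁻¹(H) = -0.5423
Φ⁻¹(FA) = -0.3406
d' = z(H) − z(FA) = -0.5423 − (-0.3406) = -0.2017

d′ = -0.20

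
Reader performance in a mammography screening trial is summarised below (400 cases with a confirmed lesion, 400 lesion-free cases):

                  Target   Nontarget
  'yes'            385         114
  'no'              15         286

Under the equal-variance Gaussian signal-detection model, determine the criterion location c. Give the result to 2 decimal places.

c = -0.61

H = 385/400 = 0.9625
FA = 114/400 = 0.2850
z(H) = 1.780
z(FA) = -0.568
c = −½·[z(H) + z(FA)] = −0.5 × (1.780 + (-0.568)) = -0.606
c < 0: the reader has a liberal response bias.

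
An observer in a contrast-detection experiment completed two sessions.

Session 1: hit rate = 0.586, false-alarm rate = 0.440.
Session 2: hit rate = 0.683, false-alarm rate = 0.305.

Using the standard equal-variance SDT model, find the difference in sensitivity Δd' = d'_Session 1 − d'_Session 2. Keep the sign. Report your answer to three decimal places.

Δd' = -0.618

Session 1: z(0.586) = 0.2173, z(0.440) = -0.1510, d' = 0.3683
Session 2: z(0.683) = 0.4761, z(0.305) = -0.5101, d' = 0.9862
Δd' = d'_Session 1 − d'_Session 2 = 0.3683 − 0.9862 = -0.6179
Session 2 has the higher sensitivity.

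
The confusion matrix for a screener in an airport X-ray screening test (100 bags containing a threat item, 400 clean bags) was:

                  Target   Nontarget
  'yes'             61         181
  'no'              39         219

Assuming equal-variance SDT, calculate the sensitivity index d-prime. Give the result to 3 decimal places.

H = 61/100 = 0.6100
FA = 181/400 = 0.4525
Φ⁻¹(0.6100) = 0.2793, Φ⁻¹(0.4525) = -0.1193
d' = z(H) − z(FA) = 0.2793 − (-0.1193) = 0.3986

d-prime = 0.399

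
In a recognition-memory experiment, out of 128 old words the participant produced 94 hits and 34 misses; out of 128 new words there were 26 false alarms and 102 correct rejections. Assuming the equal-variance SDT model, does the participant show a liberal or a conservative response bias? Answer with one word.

z(H) = 0.626, z(FA) = -0.831
c = −½·(z(H) + z(FA)) = 0.1025
c > 0 → conservative criterion (biased toward responding “no”).

conservative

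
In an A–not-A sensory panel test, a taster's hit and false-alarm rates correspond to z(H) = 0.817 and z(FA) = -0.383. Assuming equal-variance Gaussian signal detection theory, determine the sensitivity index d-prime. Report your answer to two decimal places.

d-prime = 1.20

d' = z(H) − z(FA) = 0.817 − (-0.383) = 1.200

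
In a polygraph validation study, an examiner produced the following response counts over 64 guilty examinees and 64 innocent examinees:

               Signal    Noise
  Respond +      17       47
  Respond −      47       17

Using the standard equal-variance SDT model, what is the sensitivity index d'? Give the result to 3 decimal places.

H = 17/64 = 0.2656
FA = 47/64 = 0.7344
z(0.2656) = -0.6262, z(0.7344) = 0.6262
d' = z(H) − z(FA) = -0.6262 − 0.6262 = -1.2524

d' = -1.252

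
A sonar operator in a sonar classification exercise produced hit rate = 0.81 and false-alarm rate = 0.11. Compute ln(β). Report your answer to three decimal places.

ln β = 0.367

Φ⁻¹(0.81) = 0.8779, Φ⁻¹(0.11) = -1.2265
ln β = −½·[z(H)² − z(FA)²] = −0.5 × (0.7707 − 1.5043) = 0.3668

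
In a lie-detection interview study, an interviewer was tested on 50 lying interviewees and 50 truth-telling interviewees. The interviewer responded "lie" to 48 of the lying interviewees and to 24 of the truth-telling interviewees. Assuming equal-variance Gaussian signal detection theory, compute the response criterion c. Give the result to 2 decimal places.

H = 48/50 = 0.9600
FA = 24/50 = 0.4800
Φ⁻¹(H) = Φ⁻¹(0.9600) = 1.7507
Φ⁻¹(FA) = Φ⁻¹(0.4800) = -0.0502
c = −½·[z(H) + z(FA)] = −0.5 × (1.7507 + (-0.0502)) = -0.85025
c < 0: the interviewer has a liberal response bias.

c = -0.85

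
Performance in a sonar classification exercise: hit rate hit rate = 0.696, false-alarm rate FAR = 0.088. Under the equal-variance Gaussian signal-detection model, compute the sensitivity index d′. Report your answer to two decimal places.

d′ = 1.87

z(H) = z(0.696) = 0.513
z(FA) = z(0.088) = -1.353
d' = z(H) − z(FA) = 0.513 − (-1.353) = 1.866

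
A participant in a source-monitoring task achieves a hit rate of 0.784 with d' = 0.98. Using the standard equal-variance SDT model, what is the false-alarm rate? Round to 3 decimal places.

z(hit rate) = z(0.784) = 0.7858
z(FA) = z(H) − d' = 0.7858 − 0.98 = -0.1942
false-alarm rate = Φ(-0.1942) = 0.4230

false-alarm rate = 0.423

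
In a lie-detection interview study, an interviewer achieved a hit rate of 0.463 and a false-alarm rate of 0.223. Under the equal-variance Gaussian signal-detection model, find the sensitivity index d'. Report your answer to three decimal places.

d' = 0.669

z(H) = z(0.463) = -0.0929
z(FA) = z(0.223) = -0.7621
d' = z(H) − z(FA) = -0.0929 − (-0.7621) = 0.6692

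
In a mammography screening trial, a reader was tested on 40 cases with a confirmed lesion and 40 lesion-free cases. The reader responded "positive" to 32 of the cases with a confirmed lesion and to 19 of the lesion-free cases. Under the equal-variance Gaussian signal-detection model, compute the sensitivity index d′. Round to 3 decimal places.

H = 32/40 = 0.8000
FA = 19/40 = 0.4750
Φ⁻¹(H) = 0.8416
Φ⁻¹(FA) = -0.0627
d' = z(H) − z(FA) = 0.8416 − (-0.0627) = 0.9043

d′ = 0.904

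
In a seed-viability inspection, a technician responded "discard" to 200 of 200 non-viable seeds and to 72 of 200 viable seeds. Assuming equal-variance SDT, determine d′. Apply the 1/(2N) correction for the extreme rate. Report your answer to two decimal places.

d′ = 3.17

The hit rate is 200/200 = 1, so apply the 1/(2N) correction: H → 1 − 1/(2·200) = 0.99750.
z(H) = z(0.99750) = 2.807
z(FA) = z(0.36000) = -0.358
d' = 2.807 − (-0.358) = 3.165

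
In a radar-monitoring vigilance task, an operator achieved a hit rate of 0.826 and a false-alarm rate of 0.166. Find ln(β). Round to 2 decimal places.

ln β = 0.03

Φ⁻¹(H) = Φ⁻¹(0.826) = 0.938
Φ⁻¹(FA) = Φ⁻¹(0.166) = -0.970
ln β = −½·[z(H)² − z(FA)²] = −0.5 × (0.880 − 0.941) = 0.0305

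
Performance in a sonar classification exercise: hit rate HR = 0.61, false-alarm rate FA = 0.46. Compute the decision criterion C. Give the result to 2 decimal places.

C = -0.09

z(0.61) = 0.2793, z(0.46) = -0.1004
c = −½·[z(H) + z(FA)] = −0.5 × (0.2793 + (-0.1004)) = -0.08945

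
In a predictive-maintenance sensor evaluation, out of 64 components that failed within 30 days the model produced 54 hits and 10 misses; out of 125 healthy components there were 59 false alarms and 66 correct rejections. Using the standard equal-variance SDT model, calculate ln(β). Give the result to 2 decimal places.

H = 54/64 = 0.8438
FA = 59/125 = 0.4720
z(0.8438) = 1.010, z(0.4720) = -0.070
ln β = −½·[z(H)² − z(FA)²] = −0.5 × (1.020 − 0.005) = -0.5075

ln β = -0.51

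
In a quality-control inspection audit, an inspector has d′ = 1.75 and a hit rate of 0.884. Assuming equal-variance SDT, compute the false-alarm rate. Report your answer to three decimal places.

false-alarm rate = 0.290

z(hit rate) = z(0.884) = 1.1952
z(FA) = z(H) − d' = 1.1952 − 1.75 = -0.5548
false-alarm rate = Φ(-0.5548) = 0.2895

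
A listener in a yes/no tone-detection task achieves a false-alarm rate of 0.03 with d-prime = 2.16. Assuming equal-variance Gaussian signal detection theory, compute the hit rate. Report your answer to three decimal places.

z(false-alarm rate) = z(0.03) = -1.8808
z(H) = z(FA) + d' = -1.8808 + 2.16 = 0.2792
hit rate = Φ(0.2792) = 0.6100

hit rate = 0.610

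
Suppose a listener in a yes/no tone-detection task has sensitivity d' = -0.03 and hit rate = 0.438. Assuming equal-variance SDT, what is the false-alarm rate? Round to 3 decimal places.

false-alarm rate = 0.450

z(hit rate) = z(0.438) = -0.1560
z(FA) = z(H) − d' = -0.1560 − (-0.03) = -0.1260
false-alarm rate = Φ(-0.1260) = 0.4499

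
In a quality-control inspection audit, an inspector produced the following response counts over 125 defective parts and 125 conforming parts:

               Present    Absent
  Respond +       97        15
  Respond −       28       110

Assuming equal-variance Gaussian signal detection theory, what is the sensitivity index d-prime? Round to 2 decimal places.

d-prime = 1.93

H = 97/125 = 0.7760
FA = 15/125 = 0.1200
z(H) = z(0.7760) = 0.759
z(FA) = z(0.1200) = -1.175
d' = z(H) − z(FA) = 0.759 − (-1.175) = 1.934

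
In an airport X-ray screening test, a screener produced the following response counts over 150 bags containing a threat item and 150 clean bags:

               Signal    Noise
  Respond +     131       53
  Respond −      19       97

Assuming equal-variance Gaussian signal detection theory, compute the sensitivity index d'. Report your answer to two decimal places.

d' = 1.52

H = 131/150 = 0.8733
FA = 53/150 = 0.3533
Φ⁻¹(H) = Φ⁻¹(0.8733) = 1.1421
Φ⁻¹(FA) = Φ⁻¹(0.3533) = -0.3764
d' = z(H) − z(FA) = 1.1421 − (-0.3764) = 1.5185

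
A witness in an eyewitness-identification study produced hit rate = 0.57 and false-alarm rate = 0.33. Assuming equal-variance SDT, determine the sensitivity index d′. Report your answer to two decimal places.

z(0.57) = 0.1764, z(0.33) = -0.4399
d' = z(H) − z(FA) = 0.1764 − (-0.4399) = 0.6163

d′ = 0.62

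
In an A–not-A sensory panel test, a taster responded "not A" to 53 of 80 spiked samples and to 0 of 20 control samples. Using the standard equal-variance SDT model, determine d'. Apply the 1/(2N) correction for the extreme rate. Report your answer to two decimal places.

The false-alarm rate is 0/20 = 0, so apply the 1/(2N) correction: FA → 1/(2·20) = 0.02500.
z(H) = z(0.66250) = 0.419
z(FA) = z(0.02500) = -1.960
d' = 0.419 − (-1.960) = 2.379

d' = 2.38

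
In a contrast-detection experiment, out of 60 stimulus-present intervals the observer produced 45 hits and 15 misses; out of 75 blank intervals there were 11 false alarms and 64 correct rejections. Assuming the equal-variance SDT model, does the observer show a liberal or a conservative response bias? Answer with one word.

z(H) = 0.674, z(FA) = -1.051
c = −½·(z(H) + z(FA)) = 0.1885
c > 0 → conservative criterion (biased toward responding “no”).

conservative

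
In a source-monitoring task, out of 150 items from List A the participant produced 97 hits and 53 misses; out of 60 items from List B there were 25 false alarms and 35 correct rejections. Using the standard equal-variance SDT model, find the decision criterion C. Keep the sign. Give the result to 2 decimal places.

H = 97/150 = 0.6467
FA = 25/60 = 0.4167
z(H) = 0.3764
z(FA) = -0.2103
c = −½·[z(H) + z(FA)] = −0.5 × (0.3764 + (-0.2103)) = -0.08305
c < 0: the participant has a liberal response bias.

C = -0.08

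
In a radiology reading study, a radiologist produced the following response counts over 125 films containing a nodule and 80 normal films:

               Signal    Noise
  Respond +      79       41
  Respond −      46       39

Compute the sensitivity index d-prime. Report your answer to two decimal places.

H = 79/125 = 0.6320
FA = 41/80 = 0.5125
z(H) = 0.3372
z(FA) = 0.0313
d' = z(H) − z(FA) = 0.3372 − 0.0313 = 0.3059

d-prime = 0.31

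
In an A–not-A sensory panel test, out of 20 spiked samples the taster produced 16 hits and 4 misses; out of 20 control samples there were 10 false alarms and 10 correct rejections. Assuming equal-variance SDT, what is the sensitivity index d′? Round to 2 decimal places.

d′ = 0.84

H = 16/20 = 0.8000
FA = 10/20 = 0.5000
Φ⁻¹(H) = 0.842
Φ⁻¹(FA) = 0.000
d' = z(H) − z(FA) = 0.842 − 0.000 = 0.842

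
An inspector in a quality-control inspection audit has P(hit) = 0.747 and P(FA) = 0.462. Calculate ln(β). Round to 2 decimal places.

z(0.747) = 0.665, z(0.462) = -0.095
ln β = −½·[z(H)² − z(FA)²] = −0.5 × (0.442 − 0.009) = -0.2165

ln β = -0.22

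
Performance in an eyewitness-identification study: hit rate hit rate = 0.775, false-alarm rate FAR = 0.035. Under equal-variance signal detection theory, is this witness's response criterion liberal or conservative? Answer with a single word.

z(H) = 0.755, z(FA) = -1.812
c = −½·(z(H) + z(FA)) = 0.5285
c > 0 → conservative criterion (biased toward responding “no”).

conservative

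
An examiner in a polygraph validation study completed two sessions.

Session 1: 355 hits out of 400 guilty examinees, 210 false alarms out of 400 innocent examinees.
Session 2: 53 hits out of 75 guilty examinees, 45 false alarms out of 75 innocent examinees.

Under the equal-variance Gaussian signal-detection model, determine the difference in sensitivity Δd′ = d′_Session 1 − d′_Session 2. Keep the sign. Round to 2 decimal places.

Δd′ = 0.86

Session 1: z(0.8875) = 1.213, z(0.5250) = 0.063, d' = 1.150
Session 2: z(0.7067) = 0.544, z(0.6000) = 0.253, d' = 0.291
Δd' = d'_Session 1 − d'_Session 2 = 1.150 − 0.291 = 0.859
Session 1 has the higher sensitivity.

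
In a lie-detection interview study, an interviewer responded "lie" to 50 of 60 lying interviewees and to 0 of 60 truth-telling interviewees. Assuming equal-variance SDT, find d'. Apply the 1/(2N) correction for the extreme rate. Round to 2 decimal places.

The false-alarm rate is 0/60 = 0, so apply the 1/(2N) correction: FA → 1/(2·60) = 0.00833.
z(H) = z(0.83333) = 0.967
z(FA) = z(0.00833) = -2.394
d' = 0.967 − (-2.394) = 3.361

d' = 3.36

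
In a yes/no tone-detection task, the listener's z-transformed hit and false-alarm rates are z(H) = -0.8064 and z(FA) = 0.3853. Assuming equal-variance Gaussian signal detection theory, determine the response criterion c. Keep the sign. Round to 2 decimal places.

c = 0.21

c = −½·[z(H) + z(FA)] = −½·(-0.8064 + 0.3853) = 0.21055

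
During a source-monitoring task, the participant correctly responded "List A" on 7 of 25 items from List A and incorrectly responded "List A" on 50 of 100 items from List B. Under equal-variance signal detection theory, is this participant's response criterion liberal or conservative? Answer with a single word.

conservative

z(H) = -0.583, z(FA) = 0.000
c = −½·(z(H) + z(FA)) = 0.2915
c > 0 → conservative criterion (biased toward responding “no”).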